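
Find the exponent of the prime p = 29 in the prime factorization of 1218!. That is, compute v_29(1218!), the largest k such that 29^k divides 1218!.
v_29(1218!) = 43

Legendre's formula: v_p(n!) = Σ_{k ≥ 1} ⌊n / p^k⌋. For p = 29, n = 1218, the terms are:
  ⌊1218/29^1⌋ = ⌊1218/29⌋ = 42
  ⌊1218/29^2⌋ = ⌊1218/841⌋ = 1
(the next term ⌊1218/29^3⌋ = 0, terminating the sum). Summing: v_29(1218!) = 42 + 1 = 43.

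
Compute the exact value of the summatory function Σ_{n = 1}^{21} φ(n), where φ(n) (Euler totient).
Σ_{n ≤ 21} φ(n) = 140

Compute φ(n) for each 1 ≤ n ≤ 21: φ(1) = 1, φ(2) = 1, φ(3) = 2, φ(4) = 2, φ(5) = 4, φ(6) = 2, φ(7) = 6, φ(8) = 4, φ(9) = 6, φ(10) = 4, φ(11) = 10, φ(12) = 4, φ(13) = 12, φ(14) = 6, φ(15) = 8, φ(16) = 8, φ(17) = 16, φ(18) = 6, φ(19) = 18, φ(20) = 8, φ(21) = 12. Summing all 21 values: 140. (Average order: Σ_{n ≤ x} φ(n) ~ (3/π²) x². For x = 21, (3/π²)·21² ≈ 134.05.)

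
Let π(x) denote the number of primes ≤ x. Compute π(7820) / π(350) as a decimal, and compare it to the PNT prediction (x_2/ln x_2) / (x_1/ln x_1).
π(7820)/π(350) = 988/70 ≈ 14.1143;  PNT prediction ≈ 14.6002.

π(350) = 70 and π(7820) = 988, so π(7820)/π(350) ≈ 14.1143. The PNT-predicted ratio is (7820/ln(7820)) / (350/ln(350)) ≈ 14.6002. The two agree to within a few percent, as expected.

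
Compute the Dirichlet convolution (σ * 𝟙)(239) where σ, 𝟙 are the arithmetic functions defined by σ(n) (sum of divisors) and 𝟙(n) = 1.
(σ * 𝟙)(239) = 241

Divisors of 239: [1, 239]. For each d | 239:
  d = 1: σ(1) · 𝟙(239/1) = 1 · 1 = 1
  d = 239: σ(239) · 𝟙(239/239) = 240 · 1 = 240
Summing: (σ * 𝟙)(239) = 1 + 240 = 241.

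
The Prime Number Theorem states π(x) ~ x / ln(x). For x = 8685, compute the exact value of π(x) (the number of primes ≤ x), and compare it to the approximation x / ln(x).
π(8685) = 1081;  x/ln(x) ≈ 957.62;  relative error ≈ 11.41%.

Directly count primes up to 8685: π(8685) = 1081. The PNT approximation gives 8685/ln(8685) ≈ 8685/9.06935 ≈ 957.62. Relative error (π(x) − x/ln(x)) / π(x) ≈ 11.41%; the approximation is known to undercount slightly (Li(x) is a better estimate).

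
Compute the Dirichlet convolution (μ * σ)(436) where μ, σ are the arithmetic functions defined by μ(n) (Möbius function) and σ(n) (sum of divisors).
(μ * σ)(436) = 436

Divisors of 436: [1, 2, 4, 109, 218, 436]. For each d | 436:
  d = 1: μ(1) · σ(436/1) = 1 · 770 = 770
  d = 2: μ(2) · σ(436/2) = -1 · 330 = -330
  d = 4: μ(4) · σ(436/4) = 0 · 110 = 0
  d = 109: μ(109) · σ(436/109) = -1 · 7 = -7
  d = 218: μ(218) · σ(436/218) = 1 · 3 = 3
  d = 436: μ(436) · σ(436/436) = 0 · 1 = 0
Summing: (μ * σ)(436) = 770 + -330 + 0 + -7 + 3 + 0 = 436.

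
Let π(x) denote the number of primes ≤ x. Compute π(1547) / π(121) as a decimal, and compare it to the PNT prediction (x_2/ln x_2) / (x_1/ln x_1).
π(1547)/π(121) = 243/30 ≈ 8.1000;  PNT prediction ≈ 8.3489.

π(121) = 30 and π(1547) = 243, so π(1547)/π(121) ≈ 8.1000. The PNT-predicted ratio is (1547/ln(1547)) / (121/ln(121)) ≈ 8.3489. The two agree to within a few percent, as expected.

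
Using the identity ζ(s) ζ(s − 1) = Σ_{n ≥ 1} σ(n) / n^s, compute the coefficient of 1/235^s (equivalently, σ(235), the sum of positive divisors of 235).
σ(235) = 288

In the product (Σ m^0/m^s)(Σ k / k^s) = Σ (Σ_{d | n} d) / n^s, the coefficient of 1/n^s is σ(n) = Σ_{d | n} d. For n = 235, divisors are [1, 5, 47, 235]; summing: σ(235) = 288.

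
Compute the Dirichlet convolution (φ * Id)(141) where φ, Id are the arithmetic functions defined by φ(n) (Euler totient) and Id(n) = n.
(φ * Id)(141) = 465

Divisors of 141: [1, 3, 47, 141]. For each d | 141:
  d = 1: φ(1) · Id(141/1) = 1 · 141 = 141
  d = 3: φ(3) · Id(141/3) = 2 · 47 = 94
  d = 47: φ(47) · Id(141/47) = 46 · 3 = 138
  d = 141: φ(141) · Id(141/141) = 92 · 1 = 92
Summing: (φ * Id)(141) = 141 + 94 + 138 + 92 = 465.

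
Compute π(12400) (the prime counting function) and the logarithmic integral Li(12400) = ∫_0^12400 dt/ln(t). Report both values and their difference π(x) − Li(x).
π(12400) = 1479;  Li(12400) ≈ 1503.61;  π(x) − Li(x) ≈ -24.61.

Direct count of primes ≤ 12400 gives π(12400) = 1479. Numerical evaluation of the logarithmic integral gives Li(12400) ≈ 1503.61. The difference π(x) − Li(x) ≈ -24.61 is typically negative for small/moderate x (Li(x) overestimates), though Littlewood's theorem shows this sign changes infinitely often.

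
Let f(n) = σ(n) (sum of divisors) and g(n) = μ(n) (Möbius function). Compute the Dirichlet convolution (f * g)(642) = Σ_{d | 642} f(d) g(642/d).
(σ * μ)(642) = 642

Divisors of 642: [1, 2, 3, 6, 107, 214, 321, 642]. For each d | 642:
  d = 1: σ(1) · μ(642/1) = 1 · -1 = -1
  d = 2: σ(2) · μ(642/2) = 3 · 1 = 3
  d = 3: σ(3) · μ(642/3) = 4 · 1 = 4
  d = 6: σ(6) · μ(642/6) = 12 · -1 = -12
  d = 107: σ(107) · μ(642/107) = 108 · 1 = 108
  d = 214: σ(214) · μ(642/214) = 324 · -1 = -324
  d = 321: σ(321) · μ(642/321) = 432 · -1 = -432
  d = 642: σ(642) · μ(642/642) = 1296 · 1 = 1296
Summing: (σ * μ)(642) = -1 + 3 + 4 + -12 + 108 + -324 + -432 + 1296 = 642.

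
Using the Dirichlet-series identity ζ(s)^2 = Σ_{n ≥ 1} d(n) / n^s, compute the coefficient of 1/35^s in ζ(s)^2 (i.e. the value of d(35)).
d(35) = 4

ζ(s)^2 = (Σ 1/m^s)(Σ 1/k^s). The coefficient of 1/n^s in the product is the number of ordered pairs (m, k) with mk = n, which equals d(n). For n = 35, divisors are [1, 5, 7, 35], so d(35) = 4.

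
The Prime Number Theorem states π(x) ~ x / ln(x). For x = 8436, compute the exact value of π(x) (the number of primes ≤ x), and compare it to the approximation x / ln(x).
π(8436) = 1055;  x/ln(x) ≈ 933.16;  relative error ≈ 11.55%.

Directly count primes up to 8436: π(8436) = 1055. The PNT approximation gives 8436/ln(8436) ≈ 8436/9.04026 ≈ 933.16. Relative error (π(x) − x/ln(x)) / π(x) ≈ 11.55%; the approximation is known to undercount slightly (Li(x) is a better estimate).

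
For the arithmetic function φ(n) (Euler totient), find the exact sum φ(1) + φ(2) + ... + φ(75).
Σ_{n ≤ 75} φ(n) = 1736

Compute φ(n) for each 1 ≤ n ≤ 75: φ(1) = 1, φ(2) = 1, φ(3) = 2, φ(4) = 2, φ(5) = 4, φ(6) = 2, φ(7) = 6, φ(8) = 4, φ(9) = 6, φ(10) = 4, φ(11) = 10, φ(12) = 4, φ(13) = 12, φ(14) = 6, φ(15) = 8, φ(16) = 8, φ(17) = 16, φ(18) = 6, φ(19) = 18, φ(20) = 8, φ(21) = 12, φ(22) = 10, φ(23) = 22, φ(24) = 8, φ(25) = 20, φ(26) = 12, φ(27) = 18, φ(28) = 12, φ(29) = 28, φ(30) = 8, φ(31) = 30, φ(32) = 16, φ(33) = 20, φ(34) = 16, φ(35) = 24, φ(36) = 12, φ(37) = 36, φ(38) = 18, φ(39) = 24, φ(40) = 16, φ(41) = 40, φ(42) = 12, φ(43) = 42, φ(44) = 20, φ(45) = 24, φ(46) = 22, φ(47) = 46, φ(48) = 16, φ(49) = 42, φ(50) = 20, φ(51) = 32, φ(52) = 24, φ(53) = 52, φ(54) = 18, φ(55) = 40, φ(56) = 24, φ(57) = 36, φ(58) = 28, φ(59) = 58, φ(60) = 16, φ(61) = 60, φ(62) = 30, φ(63) = 36, φ(64) = 32, φ(65) = 48, φ(66) = 20, φ(67) = 66, φ(68) = 32, φ(69) = 44, φ(70) = 24, φ(71) = 70, φ(72) = 24, φ(73) = 72, φ(74) = 36, φ(75) = 40. Summing all 75 values: 1736. (Average order: Σ_{n ≤ x} φ(n) ~ (3/π²) x². For x = 75, (3/π²)·75² ≈ 1709.79.)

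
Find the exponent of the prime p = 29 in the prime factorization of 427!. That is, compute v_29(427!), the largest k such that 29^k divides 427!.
v_29(427!) = 14

Legendre's formula: v_p(n!) = Σ_{k ≥ 1} ⌊n / p^k⌋. For p = 29, n = 427, the terms are:
  ⌊427/29^1⌋ = ⌊427/29⌋ = 14
(the next term ⌊427/29^2⌋ = 0, terminating the sum). Summing: v_29(427!) = 14 = 14.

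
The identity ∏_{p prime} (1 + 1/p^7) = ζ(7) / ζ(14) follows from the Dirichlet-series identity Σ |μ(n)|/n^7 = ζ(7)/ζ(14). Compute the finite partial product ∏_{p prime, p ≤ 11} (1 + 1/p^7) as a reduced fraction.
∏ = 102398715604311407906/101557061298054140625

The primes p ≤ 11 are [2, 3, 5, 7, 11]. For each, (1 + 1/p^7) = (p^7 + 1)/p^7. Multiplying these fractions over p ∈ [2, 3, 5, 7, 11] gives 102398715604311407906/101557061298054140625. (In the limit P → ∞ this tends to ζ(7)/ζ(14).)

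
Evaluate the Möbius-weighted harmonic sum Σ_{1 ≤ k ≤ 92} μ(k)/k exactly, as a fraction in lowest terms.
Σ μ(k)/k = 226361852224483257830288188126621/23768741896345550770650537601358310

Values of μ(k) for 1 ≤ k ≤ 92: μ(1) = 1, μ(2) = -1, μ(3) = -1, μ(5) = -1, μ(6) = 1, μ(7) = -1, μ(10) = 1, μ(11) = -1, μ(13) = -1, μ(14) = 1, μ(15) = 1, μ(17) = -1, μ(19) = -1, μ(21) = 1, μ(22) = 1, μ(23) = -1, μ(26) = 1, μ(29) = -1, μ(30) = -1, μ(31) = -1, μ(33) = 1, μ(34) = 1, μ(35) = 1, μ(37) = -1, μ(38) = 1, μ(39) = 1, μ(41) = -1, μ(42) = -1, μ(43) = -1, μ(46) = 1, μ(47) = -1, μ(51) = 1, μ(53) = -1, μ(55) = 1, μ(57) = 1, μ(58) = 1, μ(59) = -1, μ(61) = -1, μ(62) = 1, μ(65) = 1, μ(66) = -1, μ(67) = -1, μ(69) = 1, μ(70) = -1, μ(71) = -1, μ(73) = -1, μ(74) = 1, μ(77) = 1, μ(78) = -1, μ(79) = -1, μ(82) = 1, μ(83) = -1, μ(85) = 1, μ(86) = 1, μ(87) = 1, μ(89) = -1, μ(91) = 1, with μ = 0 on non-squarefree integers. Summing μ(k)/k for k where μ(k) ≠ 0 gives 226361852224483257830288188126621/23768741896345550770650537601358310 ≈ 0.0095. (PNT ⟺ this sum → 0 as n → ∞.)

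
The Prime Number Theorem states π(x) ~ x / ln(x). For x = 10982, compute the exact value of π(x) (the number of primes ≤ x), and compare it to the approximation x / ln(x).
π(10982) = 1333;  x/ln(x) ≈ 1180.35;  relative error ≈ 11.45%.

Directly count primes up to 10982: π(10982) = 1333. The PNT approximation gives 10982/ln(10982) ≈ 10982/9.30401 ≈ 1180.35. Relative error (π(x) − x/ln(x)) / π(x) ≈ 11.45%; the approximation is known to undercount slightly (Li(x) is a better estimate).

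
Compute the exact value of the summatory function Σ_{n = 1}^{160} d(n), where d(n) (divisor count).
Σ_{n ≤ 160} d(n) = 842

Compute d(n) for each 1 ≤ n ≤ 160: d(1) = 1, d(2) = 2, d(3) = 2, d(4) = 3, d(5) = 2, d(6) = 4, d(7) = 2, d(8) = 4, d(9) = 3, d(10) = 4, d(11) = 2, d(12) = 6, d(13) = 2, d(14) = 4, d(15) = 4, d(16) = 5, d(17) = 2, d(18) = 6, d(19) = 2, d(20) = 6, d(21) = 4, d(22) = 4, d(23) = 2, d(24) = 8, d(25) = 3, d(26) = 4, d(27) = 4, d(28) = 6, d(29) = 2, d(30) = 8, d(31) = 2, d(32) = 6, d(33) = 4, d(34) = 4, d(35) = 4, d(36) = 9, d(37) = 2, d(38) = 4, d(39) = 4, d(40) = 8, d(41) = 2, d(42) = 8, d(43) = 2, d(44) = 6, d(45) = 6, d(46) = 4, d(47) = 2, d(48) = 10, d(49) = 3, d(50) = 6, d(51) = 4, d(52) = 6, d(53) = 2, d(54) = 8, d(55) = 4, d(56) = 8, d(57) = 4, d(58) = 4, d(59) = 2, d(60) = 12, d(61) = 2, d(62) = 4, d(63) = 6, d(64) = 7, d(65) = 4, d(66) = 8, d(67) = 2, d(68) = 6, d(69) = 4, d(70) = 8, d(71) = 2, d(72) = 12, d(73) = 2, d(74) = 4, d(75) = 6, d(76) = 6, d(77) = 4, d(78) = 8, d(79) = 2, d(80) = 10, d(81) = 5, d(82) = 4, d(83) = 2, d(84) = 12, d(85) = 4, d(86) = 4, d(87) = 4, d(88) = 8, d(89) = 2, d(90) = 12, d(91) = 4, d(92) = 6, d(93) = 4, d(94) = 4, d(95) = 4, d(96) = 12, d(97) = 2, d(98) = 6, d(99) = 6, d(100) = 9, d(101) = 2, d(102) = 8, d(103) = 2, d(104) = 8, d(105) = 8, d(106) = 4, d(107) = 2, d(108) = 12, d(109) = 2, d(110) = 8, d(111) = 4, d(112) = 10, d(113) = 2, d(114) = 8, d(115) = 4, d(116) = 6, d(117) = 6, d(118) = 4, d(119) = 4, d(120) = 16, d(121) = 3, d(122) = 4, d(123) = 4, d(124) = 6, d(125) = 4, d(126) = 12, d(127) = 2, d(128) = 8, d(129) = 4, d(130) = 8, d(131) = 2, d(132) = 12, d(133) = 4, d(134) = 4, d(135) = 8, d(136) = 8, d(137) = 2, d(138) = 8, d(139) = 2, d(140) = 12, d(141) = 4, d(142) = 4, d(143) = 4, d(144) = 15, d(145) = 4, d(146) = 4, d(147) = 6, d(148) = 6, d(149) = 2, d(150) = 12, d(151) = 2, d(152) = 8, d(153) = 6, d(154) = 8, d(155) = 4, d(156) = 12, d(157) = 2, d(158) = 4, d(159) = 4, d(160) = 12. Summing all 160 values: 842. (Dirichlet's divisor formula: Σ_{n ≤ x} d(n) = x ln(x) + (2γ − 1) x + O(√x). For x = 160, the asymptotic estimate is ≈ 836.74.)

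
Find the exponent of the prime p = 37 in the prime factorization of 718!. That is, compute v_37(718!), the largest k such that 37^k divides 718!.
v_37(718!) = 19

Legendre's formula: v_p(n!) = Σ_{k ≥ 1} ⌊n / p^k⌋. For p = 37, n = 718, the terms are:
  ⌊718/37^1⌋ = ⌊718/37⌋ = 19
(the next term ⌊718/37^2⌋ = 0, terminating the sum). Summing: v_37(718!) = 19 = 19.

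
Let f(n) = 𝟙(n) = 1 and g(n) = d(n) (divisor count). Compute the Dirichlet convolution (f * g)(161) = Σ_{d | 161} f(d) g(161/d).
(𝟙 * d)(161) = 9

Divisors of 161: [1, 7, 23, 161]. For each d | 161:
  d = 1: 𝟙(1) · d(161/1) = 1 · 4 = 4
  d = 7: 𝟙(7) · d(161/7) = 1 · 2 = 2
  d = 23: 𝟙(23) · d(161/23) = 1 · 2 = 2
  d = 161: 𝟙(161) · d(161/161) = 1 · 1 = 1
Summing: (𝟙 * d)(161) = 4 + 2 + 2 + 1 = 9.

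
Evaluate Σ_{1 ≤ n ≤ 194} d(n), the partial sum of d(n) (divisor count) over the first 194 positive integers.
Σ_{n ≤ 194} d(n) = 1053

Compute d(n) for each 1 ≤ n ≤ 194: d(1) = 1, d(2) = 2, d(3) = 2, d(4) = 3, d(5) = 2, d(6) = 4, d(7) = 2, d(8) = 4, d(9) = 3, d(10) = 4, d(11) = 2, d(12) = 6, d(13) = 2, d(14) = 4, d(15) = 4, d(16) = 5, d(17) = 2, d(18) = 6, d(19) = 2, d(20) = 6, d(21) = 4, d(22) = 4, d(23) = 2, d(24) = 8, d(25) = 3, d(26) = 4, d(27) = 4, d(28) = 6, d(29) = 2, d(30) = 8, d(31) = 2, d(32) = 6, d(33) = 4, d(34) = 4, d(35) = 4, d(36) = 9, d(37) = 2, d(38) = 4, d(39) = 4, d(40) = 8, d(41) = 2, d(42) = 8, d(43) = 2, d(44) = 6, d(45) = 6, d(46) = 4, d(47) = 2, d(48) = 10, d(49) = 3, d(50) = 6, d(51) = 4, d(52) = 6, d(53) = 2, d(54) = 8, d(55) = 4, d(56) = 8, d(57) = 4, d(58) = 4, d(59) = 2, d(60) = 12, d(61) = 2, d(62) = 4, d(63) = 6, d(64) = 7, d(65) = 4, d(66) = 8, d(67) = 2, d(68) = 6, d(69) = 4, d(70) = 8, d(71) = 2, d(72) = 12, d(73) = 2, d(74) = 4, d(75) = 6, d(76) = 6, d(77) = 4, d(78) = 8, d(79) = 2, d(80) = 10, d(81) = 5, d(82) = 4, d(83) = 2, d(84) = 12, d(85) = 4, d(86) = 4, d(87) = 4, d(88) = 8, d(89) = 2, d(90) = 12, d(91) = 4, d(92) = 6, d(93) = 4, d(94) = 4, d(95) = 4, d(96) = 12, d(97) = 2, d(98) = 6, d(99) = 6, d(100) = 9, d(101) = 2, d(102) = 8, d(103) = 2, d(104) = 8, d(105) = 8, d(106) = 4, d(107) = 2, d(108) = 12, d(109) = 2, d(110) = 8, d(111) = 4, d(112) = 10, d(113) = 2, d(114) = 8, d(115) = 4, d(116) = 6, d(117) = 6, d(118) = 4, d(119) = 4, d(120) = 16, d(121) = 3, d(122) = 4, d(123) = 4, d(124) = 6, d(125) = 4, d(126) = 12, d(127) = 2, d(128) = 8, d(129) = 4, d(130) = 8, d(131) = 2, d(132) = 12, d(133) = 4, d(134) = 4, d(135) = 8, d(136) = 8, d(137) = 2, d(138) = 8, d(139) = 2, d(140) = 12, d(141) = 4, d(142) = 4, d(143) = 4, d(144) = 15, d(145) = 4, d(146) = 4, d(147) = 6, d(148) = 6, d(149) = 2, d(150) = 12, d(151) = 2, d(152) = 8, d(153) = 6, d(154) = 8, d(155) = 4, d(156) = 12, d(157) = 2, d(158) = 4, d(159) = 4, d(160) = 12, d(161) = 4, d(162) = 10, d(163) = 2, d(164) = 6, d(165) = 8, d(166) = 4, d(167) = 2, d(168) = 16, d(169) = 3, d(170) = 8, d(171) = 6, d(172) = 6, d(173) = 2, d(174) = 8, d(175) = 6, d(176) = 10, d(177) = 4, d(178) = 4, d(179) = 2, d(180) = 18, d(181) = 2, d(182) = 8, d(183) = 4, d(184) = 8, d(185) = 4, d(186) = 8, d(187) = 4, d(188) = 6, d(189) = 8, d(190) = 8, d(191) = 2, d(192) = 14, d(193) = 2, d(194) = 4. Summing all 194 values: 1053. (Dirichlet's divisor formula: Σ_{n ≤ x} d(n) = x ln(x) + (2γ − 1) x + O(√x). For x = 194, the asymptotic estimate is ≈ 1051.92.)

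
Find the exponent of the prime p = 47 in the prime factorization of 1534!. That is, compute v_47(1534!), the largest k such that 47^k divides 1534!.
v_47(1534!) = 32

Legendre's formula: v_p(n!) = Σ_{k ≥ 1} ⌊n / p^k⌋. For p = 47, n = 1534, the terms are:
  ⌊1534/47^1⌋ = ⌊1534/47⌋ = 32
(the next term ⌊1534/47^2⌋ = 0, terminating the sum). Summing: v_47(1534!) = 32 = 32.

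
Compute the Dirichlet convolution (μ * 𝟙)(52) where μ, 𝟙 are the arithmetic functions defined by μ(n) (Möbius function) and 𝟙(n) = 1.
(μ * 𝟙)(52) = 0

Divisors of 52: [1, 2, 4, 13, 26, 52]. For each d | 52:
  d = 1: μ(1) · 𝟙(52/1) = 1 · 1 = 1
  d = 2: μ(2) · 𝟙(52/2) = -1 · 1 = -1
  d = 4: μ(4) · 𝟙(52/4) = 0 · 1 = 0
  d = 13: μ(13) · 𝟙(52/13) = -1 · 1 = -1
  d = 26: μ(26) · 𝟙(52/26) = 1 · 1 = 1
  d = 52: μ(52) · 𝟙(52/52) = 0 · 1 = 0
Summing: (μ * 𝟙)(52) = 1 + -1 + 0 + -1 + 1 + 0 = 0.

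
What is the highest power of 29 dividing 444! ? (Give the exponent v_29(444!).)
v_29(444!) = 15

Legendre's formula: v_p(n!) = Σ_{k ≥ 1} ⌊n / p^k⌋. For p = 29, n = 444, the terms are:
  ⌊444/29^1⌋ = ⌊444/29⌋ = 15
(the next term ⌊444/29^2⌋ = 0, terminating the sum). Summing: v_29(444!) = 15 = 15.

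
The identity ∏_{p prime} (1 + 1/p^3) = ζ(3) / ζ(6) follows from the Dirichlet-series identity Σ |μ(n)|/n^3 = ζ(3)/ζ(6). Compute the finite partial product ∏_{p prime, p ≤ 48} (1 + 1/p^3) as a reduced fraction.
∏ = 8015182591485824614015950466842624/6783810016842653083409665472454505

The primes p ≤ 48 are [2, 3, 5, 7, 11, 13, 17, 19, 23, 29, 31, 37, 41, 43, 47]. For each, (1 + 1/p^3) = (p^3 + 1)/p^3. Multiplying these fractions over p ∈ [2, 3, 5, 7, 11, 13, 17, 19, 23, 29, 31, 37, 41, 43, 47] gives 8015182591485824614015950466842624/6783810016842653083409665472454505. (In the limit P → ∞ this tends to ζ(3)/ζ(6).)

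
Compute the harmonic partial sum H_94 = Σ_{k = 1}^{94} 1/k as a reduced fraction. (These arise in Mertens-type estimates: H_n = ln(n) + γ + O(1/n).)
H_94 = 3684269126502577787295988888472646995861/718766754945489455304472257065075294400

Direct summation: H_94 = 1 + 1/2 + ... + 1/94. The least common denominator is lcm(1, ..., 94) = 718766754945489455304472257065075294400; over this denominator the numerator is 718766754945489455304472257065075294400 + 359383377472744727652236128532537647200 + 239588918315163151768157419021691764800 + 179691688736372363826118064266268823600 + 143753350989097891060894451413015058880 + 119794459157581575884078709510845882400 + 102680964992212779329210322437867899200 + 89845844368186181913059032133134411800 + 79862972771721050589385806340563921600 + 71876675494548945530447225706507529440 + 65342432267771768664042932460461390400 + 59897229578790787942039354755422941200 + 55289750380422265792651712081928868800 + 51340482496106389664605161218933949600 + 47917783663032630353631483804338352960 + 44922922184093090956529516066567205900 + 42280397349734673841439544533239723200 + 39931486385860525294692903170281960800 + 37829829207657339752866960898161857600 + 35938337747274472765223612853253764720 + 34226988330737593109736774145955966400 + 32671216133885884332021466230230695200 + 31250728475890845882803141611525012800 + 29948614789395393971019677377711470600 + 28750670197819578212178890282603011776 + 27644875190211132896325856040964434400 + 26620990923907016863128602113521307200 + 25670241248053194832302580609466974800 + 24785060515361705355326629553968113600 + 23958891831516315176815741902169176480 + 23186024353080305009821685711776622400 + 22461461092046545478264758033283602950 + 21780810755923922888014310820153796800 + 21140198674867336920719772266619861600 + 20536192998442555865842064487573579840 + 19965743192930262647346451585140980400 + 19426128512040255548769520461218251200 + 18914914603828669876433480449080928800 + 18429916793474088597550570693976289600 + 17969168873637236382611806426626882360 + 17530896462085108665962737977196958400 + 17113494165368796554868387072977983200 + 16715505928964871053592378071280820800 + 16335608066942942166010733115115347600 + 15972594554344210117877161268112784320 + 15625364237945422941401570805762506400 + 15292909679691265006478133129044155200 + 14974307394697696985509838688855735300 + 14668709284601825618458617491123985600 + 14375335098909789106089445141301505888 + 14093465783244891280479848177746574400 + 13822437595105566448162928020482217200 + 13561636885763951986876835038963684800 + 13310495461953508431564301056760653600 + 13068486453554353732808586492092278080 + 12835120624026597416151290304733487400 + 12609943069219113250955653632720619200 + 12392530257680852677663314776984056800 + 12182487371957448394991055204492801600 + 11979445915758157588407870951084588240 + 11783061556483433693515938640411070400 + 11593012176540152504910842855888311200 + 11408996110245864369912258048651988800 + 11230730546023272739132379016641801475 + 11057950076084453158530342416385773760 + 10890405377961961444007155410076898400 + 10727862014111782914992123239777243200 + 10570099337433668460359886133309930800 + 10416909491963615294267713870508337600 + 10268096499221277932921032243786789920 + 10123475421767457116964397986832046400 + 9982871596465131323673225792570490200 + 9846119930760129524718798041987332800 + 9713064256020127774384760230609125600 + 9583556732606526070726296760867670592 + 9457457301914334938216740224540464400 + 9334633181110252666291847494351627200 + 9214958396737044298775285346988144800 + 9098313353740372851955345026140193600 + 8984584436818618191305903213313441180 + 8873663641302338954376200704507102400 + 8765448231042554332981368988598479200 + 8659840421029993437403280205603316800 + 8556747082684398277434193536488991600 + 8456079469946934768287908906647944640 + 8357752964482435526796189035640410400 + 8261686838453901785108876517989371200 + 8167804033471471083005366557557673800 + 8076030954443701744994070304101969600 + 7986297277172105058938580634056392160 + 7898535768631752256093101725989838400 + 7812682118972711470700785402881253200 + 7728674784360101669940561903925540800 + 7646454839845632503239066564522077600 = 3684269126502577787295988888472646995861, so H_94 = 3684269126502577787295988888472646995861/718766754945489455304472257065075294400 (already in lowest terms) ≈ 5.12582. (The PNT-adjacent estimate ln(94) + γ ≈ 5.12051 matches within O(1/n).)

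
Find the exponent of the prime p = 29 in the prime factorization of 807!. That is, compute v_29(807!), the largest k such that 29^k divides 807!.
v_29(807!) = 27

Legendre's formula: v_p(n!) = Σ_{k ≥ 1} ⌊n / p^k⌋. For p = 29, n = 807, the terms are:
  ⌊807/29^1⌋ = ⌊807/29⌋ = 27
(the next term ⌊807/29^2⌋ = 0, terminating the sum). Summing: v_29(807!) = 27 = 27.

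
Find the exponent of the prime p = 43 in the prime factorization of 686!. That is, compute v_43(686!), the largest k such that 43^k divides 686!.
v_43(686!) = 15

Legendre's formula: v_p(n!) = Σ_{k ≥ 1} ⌊n / p^k⌋. For p = 43, n = 686, the terms are:
  ⌊686/43^1⌋ = ⌊686/43⌋ = 15
(the next term ⌊686/43^2⌋ = 0, terminating the sum). Summing: v_43(686!) = 15 = 15.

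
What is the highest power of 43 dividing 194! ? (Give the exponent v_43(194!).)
v_43(194!) = 4

Legendre's formula: v_p(n!) = Σ_{k ≥ 1} ⌊n / p^k⌋. For p = 43, n = 194, the terms are:
  ⌊194/43^1⌋ = ⌊194/43⌋ = 4
(the next term ⌊194/43^2⌋ = 0, terminating the sum). Summing: v_43(194!) = 4 = 4.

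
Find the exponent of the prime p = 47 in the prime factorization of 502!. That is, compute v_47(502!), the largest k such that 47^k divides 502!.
v_47(502!) = 10

Legendre's formula: v_p(n!) = Σ_{k ≥ 1} ⌊n / p^k⌋. For p = 47, n = 502, the terms are:
  ⌊502/47^1⌋ = ⌊502/47⌋ = 10
(the next term ⌊502/47^2⌋ = 0, terminating the sum). Summing: v_47(502!) = 10 = 10.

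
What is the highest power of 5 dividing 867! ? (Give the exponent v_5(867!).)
v_5(867!) = 214

Legendre's formula: v_p(n!) = Σ_{k ≥ 1} ⌊n / p^k⌋. For p = 5, n = 867, the terms are:
  ⌊867/5^1⌋ = ⌊867/5⌋ = 173
  ⌊867/5^2⌋ = ⌊867/25⌋ = 34
  ⌊867/5^3⌋ = ⌊867/125⌋ = 6
  ⌊867/5^4⌋ = ⌊867/625⌋ = 1
(the next term ⌊867/5^5⌋ = 0, terminating the sum). Summing: v_5(867!) = 173 + 34 + 6 + 1 = 214.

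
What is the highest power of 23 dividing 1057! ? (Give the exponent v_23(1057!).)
v_23(1057!) = 46

Legendre's formula: v_p(n!) = Σ_{k ≥ 1} ⌊n / p^k⌋. For p = 23, n = 1057, the terms are:
  ⌊1057/23^1⌋ = ⌊1057/23⌋ = 45
  ⌊1057/23^2⌋ = ⌊1057/529⌋ = 1
(the next term ⌊1057/23^3⌋ = 0, terminating the sum). Summing: v_23(1057!) = 45 + 1 = 46.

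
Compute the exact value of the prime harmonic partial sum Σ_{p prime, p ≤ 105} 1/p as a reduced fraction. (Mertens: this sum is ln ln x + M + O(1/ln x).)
Σ 1/p = 43710588286712969019768170103664304877397/23984823528925228172706521638692258396210

π(105) = 27, so the primes ≤ 105 are [2, 3, 5, 7, 11, 13, 17, 19, 23, 29, 31, 37, 41, 43, 47, 53, 59, 61, 67, 71, 73, 79, 83, 89, 97, 101, 103]. Summing 1/p over these primes: 43710588286712969019768170103664304877397/23984823528925228172706521638692258396210 ≈ 1.8224. Mertens estimate ln ln(105) + 0.2615 ≈ 1.7992.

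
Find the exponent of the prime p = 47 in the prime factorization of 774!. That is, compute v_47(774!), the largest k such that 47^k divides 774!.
v_47(774!) = 16

Legendre's formula: v_p(n!) = Σ_{k ≥ 1} ⌊n / p^k⌋. For p = 47, n = 774, the terms are:
  ⌊774/47^1⌋ = ⌊774/47⌋ = 16
(the next term ⌊774/47^2⌋ = 0, terminating the sum). Summing: v_47(774!) = 16 = 16.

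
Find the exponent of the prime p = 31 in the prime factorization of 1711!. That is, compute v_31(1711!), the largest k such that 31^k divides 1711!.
v_31(1711!) = 56

Legendre's formula: v_p(n!) = Σ_{k ≥ 1} ⌊n / p^k⌋. For p = 31, n = 1711, the terms are:
  ⌊1711/31^1⌋ = ⌊1711/31⌋ = 55
  ⌊1711/31^2⌋ = ⌊1711/961⌋ = 1
(the next term ⌊1711/31^3⌋ = 0, terminating the sum). Summing: v_31(1711!) = 55 + 1 = 56.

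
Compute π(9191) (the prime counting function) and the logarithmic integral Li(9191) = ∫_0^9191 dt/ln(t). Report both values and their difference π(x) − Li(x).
π(9191) = 1139;  Li(9191) ≈ 1157.90;  π(x) − Li(x) ≈ -18.90.

Direct count of primes ≤ 9191 gives π(9191) = 1139. Numerical evaluation of the logarithmic integral gives Li(9191) ≈ 1157.90. The difference π(x) − Li(x) ≈ -18.90 is typically negative for small/moderate x (Li(x) overestimates), though Littlewood's theorem shows this sign changes infinitely often.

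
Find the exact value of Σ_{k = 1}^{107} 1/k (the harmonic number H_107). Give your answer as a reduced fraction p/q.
H_107 = 81560682312293522125469128981858530591444536467/15521442759214556458772607587176753329489754560

Direct summation: H_107 = 1 + 1/2 + ... + 1/107. The least common denominator is lcm(1, ..., 107) = 77607213796072782293863037935883766647448772800; over this denominator the numerator is 77607213796072782293863037935883766647448772800 + 38803606898036391146931518967941883323724386400 + 25869071265357594097954345978627922215816257600 + 19401803449018195573465759483970941661862193200 + 15521442759214556458772607587176753329489754560 + 12934535632678797048977172989313961107908128800 + 11086744828010397470551862562269109521064110400 + 9700901724509097786732879741985470830931096600 + 8623023755119198032651448659542640738605419200 + 7760721379607278229386303793588376664744877280 + 7055201254188434753987548903262160604313524800 + 6467267816339398524488586494656980553954064400 + 5969785676620983253374079841221828203649905600 + 5543372414005198735275931281134554760532055200 + 5173814253071518819590869195725584443163251520 + 4850450862254548893366439870992735415465548300 + 4565130223298398958462531643287280391026398400 + 4311511877559599016325724329771320369302709600 + 4084590199793304331255949365046514034076251200 + 3880360689803639114693151896794188332372438640 + 3695581609336799156850620854089703173688036800 + 3527600627094217376993774451631080302156762400 + 3374226686785773143211436431994946375976033600 + 3233633908169699262244293247328490276977032200 + 3104288551842911291754521517435350665897950912 + 2984892838310491626687039920610914101824952800 + 2874341251706399344217149553180880246201806400 + 2771686207002599367637965640567277380266027600 + 2676110820554233872202173721927026436118923200 + 2586907126535759409795434597862792221581625760 + 2503458509550734912705259288254315053143508800 + 2425225431127274446683219935496367707732774150 + 2351733751396144917995849634420720201437841600 + 2282565111649199479231265821643640195513199200 + 2217348965602079494110372512453821904212822080 + 2155755938779799508162862164885660184651354800 + 2097492264758723845780082106375236936417534400 + 2042295099896652165627974682523257017038125600 + 1989928558873661084458026613740609401216635200 + 1940180344901819557346575948397094166186219320 + 1892858873074945909606415559411799186523140800 + 1847790804668399578425310427044851586844018400 + 1804818925490064704508442742694971317382529600 + 1763800313547108688496887225815540151078381200 + 1724604751023839606530289731908528147721083840 + 1687113343392886571605718215997473187988016800 + 1651217314810059197741766764593271630796782400 + 1616816954084849631122146623664245138488516100 + 1583820689715771067221694651752729931580587200 + 1552144275921455645877260758717675332948975456 + 1521710074432799652820843881095760130342132800 + 1492446419155245813343519960305457050912476400 + 1464287052756090231959679961054410691461297600 + 1437170625853199672108574776590440123100903200 + 1411040250837686950797509780652432120862704960 + 1385843103501299683818982820283638690133013800 + 1361530066597768110418649788348838011358750400 + 1338055410277116936101086860963513218059461600 + 1315376505018182750743441320947182485549979200 + 1293453563267879704897717298931396110790812880 + 1272249406492996431046935048129242076187684800 + 1251729254775367456352629644127157526571754400 + 1231860536445599718950206951363234391229345600 + 1212612715563637223341609967748183853866387075 + 1193957135324196650674815968244365640729981120 + 1175866875698072458997924817210360100718920800 + 1158316623821981825281537879640056218618638400 + 1141282555824599739615632910821820097756599600 + 1124742228928591047737145477331648791992011200 + 1108674482801039747055186256226910952106411040 + 1093059349240461722448775182195546009118996800 + 1077877969389899754081431082442830092325677400 + 1063112517754421675258397779943613241745873600 + 1048746132379361922890041053187618468208767200 + 1034762850614303763918173839145116888632650304 + 1021147549948326082813987341261628508519062800 + 1007885893455490679141078414751737229187646400 + 994964279436830542229013306870304700608317600 + 982369794886997244226114404251693248701883200 + 970090172450909778673287974198547083093109660 + 958113750568799781405716517726960082067268800 + 946429436537472954803207779705899593261570400 + 935026672241840750528470336576912851174081600 + 923895402334199789212655213522425793422009200 + 913026044659679791692506328657456078205279680 + 902409462745032352254221371347485658691264800 + 892036940184744624067391240642342145372974400 + 881900156773554344248443612907770075539190600 + 871991166248008789818685819504311984802795200 + 862302375511919803265144865954264073860541920 + 852826525231569036196297120174546886235700800 + 843556671696443285802859107998736593994008400 + 834486169850244970901753096084771684381169600 + 825608657405029598870883382296635815398391200 + 816918039958660866251189873009302806815250240 + 808408477042424815561073311832122569244258050 + 800074369031678167977969463256533676777822400 + 791910344857885533610847325876364965790293600 + 783911250465381639331949878140240067145947200 + 776072137960727822938630379358837666474487728 + 768388255406661210830327108276076897499492800 + 760855037216399826410421940547880065171066400 + 753468095107502740717116873163920064538337600 + 746223209577622906671759980152728525456238200 + 739116321867359831370124170817940634737607360 + 732143526378045115979839980527205345730648800 + 725301063514698899942645214354053893901390400 = 407803411561467610627345644909292652957222682335, so H_107 = 407803411561467610627345644909292652957222682335/77607213796072782293863037935883766647448772800; reducing by gcd(407803411561467610627345644909292652957222682335, 77607213796072782293863037935883766647448772800) = 5 gives 81560682312293522125469128981858530591444536467/15521442759214556458772607587176753329489754560 ≈ 5.25471. (The PNT-adjacent estimate ln(107) + γ ≈ 5.25004 matches within O(1/n).)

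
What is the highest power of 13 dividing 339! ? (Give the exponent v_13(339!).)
v_13(339!) = 28

Legendre's formula: v_p(n!) = Σ_{k ≥ 1} ⌊n / p^k⌋. For p = 13, n = 339, the terms are:
  ⌊339/13^1⌋ = ⌊339/13⌋ = 26
  ⌊339/13^2⌋ = ⌊339/169⌋ = 2
(the next term ⌊339/13^3⌋ = 0, terminating the sum). Summing: v_13(339!) = 26 + 2 = 28.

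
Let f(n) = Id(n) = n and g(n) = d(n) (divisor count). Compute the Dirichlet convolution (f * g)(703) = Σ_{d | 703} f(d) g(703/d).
(Id * d)(703) = 819

Divisors of 703: [1, 19, 37, 703]. For each d | 703:
  d = 1: Id(1) · d(703/1) = 1 · 4 = 4
  d = 19: Id(19) · d(703/19) = 19 · 2 = 38
  d = 37: Id(37) · d(703/37) = 37 · 2 = 74
  d = 703: Id(703) · d(703/703) = 703 · 1 = 703
Summing: (Id * d)(703) = 4 + 38 + 74 + 703 = 819.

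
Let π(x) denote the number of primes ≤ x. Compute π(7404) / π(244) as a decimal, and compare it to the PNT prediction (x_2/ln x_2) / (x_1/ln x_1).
π(7404)/π(244) = 939/53 ≈ 17.7170;  PNT prediction ≈ 18.7219.

π(244) = 53 and π(7404) = 939, so π(7404)/π(244) ≈ 17.7170. The PNT-predicted ratio is (7404/ln(7404)) / (244/ln(244)) ≈ 18.7219. The two agree to within a few percent, as expected.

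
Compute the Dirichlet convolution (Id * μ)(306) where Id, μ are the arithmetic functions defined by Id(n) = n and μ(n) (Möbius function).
(Id * μ)(306) = 96

Divisors of 306: [1, 2, 3, 6, 9, 17, 18, 34, 51, 102, 153, 306]. For each d | 306:
  d = 1: Id(1) · μ(306/1) = 1 · 0 = 0
  d = 2: Id(2) · μ(306/2) = 2 · 0 = 0
  d = 3: Id(3) · μ(306/3) = 3 · -1 = -3
  d = 6: Id(6) · μ(306/6) = 6 · 1 = 6
  d = 9: Id(9) · μ(306/9) = 9 · 1 = 9
  d = 17: Id(17) · μ(306/17) = 17 · 0 = 0
  d = 18: Id(18) · μ(306/18) = 18 · -1 = -18
  d = 34: Id(34) · μ(306/34) = 34 · 0 = 0
  d = 51: Id(51) · μ(306/51) = 51 · 1 = 51
  d = 102: Id(102) · μ(306/102) = 102 · -1 = -102
  d = 153: Id(153) · μ(306/153) = 153 · -1 = -153
  d = 306: Id(306) · μ(306/306) = 306 · 1 = 306
Summing: (Id * μ)(306) = 0 + 0 + -3 + 6 + 9 + 0 + -18 + 0 + 51 + -102 + -153 + 306 = 96.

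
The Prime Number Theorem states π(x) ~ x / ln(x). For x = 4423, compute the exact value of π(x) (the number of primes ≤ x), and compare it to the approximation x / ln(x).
π(4423) = 602;  x/ln(x) ≈ 526.89;  relative error ≈ 12.48%.

Directly count primes up to 4423: π(4423) = 602. The PNT approximation gives 4423/ln(4423) ≈ 4423/8.39457 ≈ 526.89. Relative error (π(x) − x/ln(x)) / π(x) ≈ 12.48%; the approximation is known to undercount slightly (Li(x) is a better estimate).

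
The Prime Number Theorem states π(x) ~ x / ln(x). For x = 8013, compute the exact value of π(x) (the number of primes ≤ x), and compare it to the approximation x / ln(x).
π(8013) = 1009;  x/ln(x) ≈ 891.44;  relative error ≈ 11.65%.

Directly count primes up to 8013: π(8013) = 1009. The PNT approximation gives 8013/ln(8013) ≈ 8013/8.98882 ≈ 891.44. Relative error (π(x) − x/ln(x)) / π(x) ≈ 11.65%; the approximation is known to undercount slightly (Li(x) is a better estimate).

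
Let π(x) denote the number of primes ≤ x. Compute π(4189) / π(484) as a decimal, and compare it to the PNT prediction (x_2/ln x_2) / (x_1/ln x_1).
π(4189)/π(484) = 574/92 ≈ 6.2391;  PNT prediction ≈ 6.4154.

π(484) = 92 and π(4189) = 574, so π(4189)/π(484) ≈ 6.2391. The PNT-predicted ratio is (4189/ln(4189)) / (484/ln(484)) ≈ 6.4154. The two agree to within a few percent, as expected.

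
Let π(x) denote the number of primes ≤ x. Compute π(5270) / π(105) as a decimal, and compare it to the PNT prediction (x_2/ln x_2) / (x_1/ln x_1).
π(5270)/π(105) = 698/27 ≈ 25.8519;  PNT prediction ≈ 27.2567.

π(105) = 27 and π(5270) = 698, so π(5270)/π(105) ≈ 25.8519. The PNT-predicted ratio is (5270/ln(5270)) / (105/ln(105)) ≈ 27.2567. The two agree to within a few percent, as expected.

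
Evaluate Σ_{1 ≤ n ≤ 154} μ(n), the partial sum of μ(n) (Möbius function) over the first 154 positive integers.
Σ_{n ≤ 154} μ(n) = -2

Compute μ(n) for each 1 ≤ n ≤ 154: μ(1) = 1, μ(2) = -1, μ(3) = -1, μ(4) = 0, μ(5) = -1, μ(6) = 1, μ(7) = -1, μ(8) = 0, μ(9) = 0, μ(10) = 1, μ(11) = -1, μ(12) = 0, μ(13) = -1, μ(14) = 1, μ(15) = 1, μ(16) = 0, μ(17) = -1, μ(18) = 0, μ(19) = -1, μ(20) = 0, μ(21) = 1, μ(22) = 1, μ(23) = -1, μ(24) = 0, μ(25) = 0, μ(26) = 1, μ(27) = 0, μ(28) = 0, μ(29) = -1, μ(30) = -1, μ(31) = -1, μ(32) = 0, μ(33) = 1, μ(34) = 1, μ(35) = 1, μ(36) = 0, μ(37) = -1, μ(38) = 1, μ(39) = 1, μ(40) = 0, μ(41) = -1, μ(42) = -1, μ(43) = -1, μ(44) = 0, μ(45) = 0, μ(46) = 1, μ(47) = -1, μ(48) = 0, μ(49) = 0, μ(50) = 0, μ(51) = 1, μ(52) = 0, μ(53) = -1, μ(54) = 0, μ(55) = 1, μ(56) = 0, μ(57) = 1, μ(58) = 1, μ(59) = -1, μ(60) = 0, μ(61) = -1, μ(62) = 1, μ(63) = 0, μ(64) = 0, μ(65) = 1, μ(66) = -1, μ(67) = -1, μ(68) = 0, μ(69) = 1, μ(70) = -1, μ(71) = -1, μ(72) = 0, μ(73) = -1, μ(74) = 1, μ(75) = 0, μ(76) = 0, μ(77) = 1, μ(78) = -1, μ(79) = -1, μ(80) = 0, μ(81) = 0, μ(82) = 1, μ(83) = -1, μ(84) = 0, μ(85) = 1, μ(86) = 1, μ(87) = 1, μ(88) = 0, μ(89) = -1, μ(90) = 0, μ(91) = 1, μ(92) = 0, μ(93) = 1, μ(94) = 1, μ(95) = 1, μ(96) = 0, μ(97) = -1, μ(98) = 0, μ(99) = 0, μ(100) = 0, μ(101) = -1, μ(102) = -1, μ(103) = -1, μ(104) = 0, μ(105) = -1, μ(106) = 1, μ(107) = -1, μ(108) = 0, μ(109) = -1, μ(110) = -1, μ(111) = 1, μ(112) = 0, μ(113) = -1, μ(114) = -1, μ(115) = 1, μ(116) = 0, μ(117) = 0, μ(118) = 1, μ(119) = 1, μ(120) = 0, μ(121) = 0, μ(122) = 1, μ(123) = 1, μ(124) = 0, μ(125) = 0, μ(126) = 0, μ(127) = -1, μ(128) = 0, μ(129) = 1, μ(130) = -1, μ(131) = -1, μ(132) = 0, μ(133) = 1, μ(134) = 1, μ(135) = 0, μ(136) = 0, μ(137) = -1, μ(138) = -1, μ(139) = -1, μ(140) = 0, μ(141) = 1, μ(142) = 1, μ(143) = 1, μ(144) = 0, μ(145) = 1, μ(146) = 1, μ(147) = 0, μ(148) = 0, μ(149) = -1, μ(150) = 0, μ(151) = -1, μ(152) = 0, μ(153) = 0, μ(154) = -1. Summing all 154 values: -2. (Mertens function M(x) = Σ_{n ≤ x} μ(n); on average M(x) should be small (PNT ⟺ M(x) = o(x)).)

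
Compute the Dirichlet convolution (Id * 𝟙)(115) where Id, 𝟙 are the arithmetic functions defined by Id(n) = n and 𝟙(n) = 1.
(Id * 𝟙)(115) = 144

Divisors of 115: [1, 5, 23, 115]. For each d | 115:
  d = 1: Id(1) · 𝟙(115/1) = 1 · 1 = 1
  d = 5: Id(5) · 𝟙(115/5) = 5 · 1 = 5
  d = 23: Id(23) · 𝟙(115/23) = 23 · 1 = 23
  d = 115: Id(115) · 𝟙(115/115) = 115 · 1 = 115
Summing: (Id * 𝟙)(115) = 1 + 5 + 23 + 115 = 144.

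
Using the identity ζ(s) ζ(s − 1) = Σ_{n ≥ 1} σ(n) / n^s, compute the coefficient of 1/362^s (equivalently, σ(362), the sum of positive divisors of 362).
σ(362) = 546

In the product (Σ m^0/m^s)(Σ k / k^s) = Σ (Σ_{d | n} d) / n^s, the coefficient of 1/n^s is σ(n) = Σ_{d | n} d. For n = 362, divisors are [1, 2, 181, 362]; summing: σ(362) = 546.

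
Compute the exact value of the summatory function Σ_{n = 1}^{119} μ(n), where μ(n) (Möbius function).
Σ_{n ≤ 119} μ(n) = -3

Compute μ(n) for each 1 ≤ n ≤ 119: μ(1) = 1, μ(2) = -1, μ(3) = -1, μ(4) = 0, μ(5) = -1, μ(6) = 1, μ(7) = -1, μ(8) = 0, μ(9) = 0, μ(10) = 1, μ(11) = -1, μ(12) = 0, μ(13) = -1, μ(14) = 1, μ(15) = 1, μ(16) = 0, μ(17) = -1, μ(18) = 0, μ(19) = -1, μ(20) = 0, μ(21) = 1, μ(22) = 1, μ(23) = -1, μ(24) = 0, μ(25) = 0, μ(26) = 1, μ(27) = 0, μ(28) = 0, μ(29) = -1, μ(30) = -1, μ(31) = -1, μ(32) = 0, μ(33) = 1, μ(34) = 1, μ(35) = 1, μ(36) = 0, μ(37) = -1, μ(38) = 1, μ(39) = 1, μ(40) = 0, μ(41) = -1, μ(42) = -1, μ(43) = -1, μ(44) = 0, μ(45) = 0, μ(46) = 1, μ(47) = -1, μ(48) = 0, μ(49) = 0, μ(50) = 0, μ(51) = 1, μ(52) = 0, μ(53) = -1, μ(54) = 0, μ(55) = 1, μ(56) = 0, μ(57) = 1, μ(58) = 1, μ(59) = -1, μ(60) = 0, μ(61) = -1, μ(62) = 1, μ(63) = 0, μ(64) = 0, μ(65) = 1, μ(66) = -1, μ(67) = -1, μ(68) = 0, μ(69) = 1, μ(70) = -1, μ(71) = -1, μ(72) = 0, μ(73) = -1, μ(74) = 1, μ(75) = 0, μ(76) = 0, μ(77) = 1, μ(78) = -1, μ(79) = -1, μ(80) = 0, μ(81) = 0, μ(82) = 1, μ(83) = -1, μ(84) = 0, μ(85) = 1, μ(86) = 1, μ(87) = 1, μ(88) = 0, μ(89) = -1, μ(90) = 0, μ(91) = 1, μ(92) = 0, μ(93) = 1, μ(94) = 1, μ(95) = 1, μ(96) = 0, μ(97) = -1, μ(98) = 0, μ(99) = 0, μ(100) = 0, μ(101) = -1, μ(102) = -1, μ(103) = -1, μ(104) = 0, μ(105) = -1, μ(106) = 1, μ(107) = -1, μ(108) = 0, μ(109) = -1, μ(110) = -1, μ(111) = 1, μ(112) = 0, μ(113) = -1, μ(114) = -1, μ(115) = 1, μ(116) = 0, μ(117) = 0, μ(118) = 1, μ(119) = 1. Summing all 119 values: -3. (Mertens function M(x) = Σ_{n ≤ x} μ(n); on average M(x) should be small (PNT ⟺ M(x) = o(x)).)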